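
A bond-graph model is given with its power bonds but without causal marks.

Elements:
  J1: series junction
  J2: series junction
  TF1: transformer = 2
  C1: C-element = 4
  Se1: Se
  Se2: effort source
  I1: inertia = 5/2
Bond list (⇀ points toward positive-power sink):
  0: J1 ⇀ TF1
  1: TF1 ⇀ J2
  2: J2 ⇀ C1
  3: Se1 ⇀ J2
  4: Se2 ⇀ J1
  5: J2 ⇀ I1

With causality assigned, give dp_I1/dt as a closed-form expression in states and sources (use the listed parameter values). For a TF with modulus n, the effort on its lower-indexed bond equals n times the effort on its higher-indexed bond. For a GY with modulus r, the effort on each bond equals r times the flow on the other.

b3 stroke at J2  (Se1 fixes effort; stroke away)
b4 stroke at J1  (source Se2 imposes e)
b0 stroke at TF1  (only one flow-in slot at J1)
b1 stroke at J2  (TF TF1: opposite of bond 0)
b2 stroke at J2  (prefer integral on C1)
b5 stroke at I1  (only one flow-in slot at J2)

dp_I1/dt = E_Se1 + E_Se2/2 - q_C1/4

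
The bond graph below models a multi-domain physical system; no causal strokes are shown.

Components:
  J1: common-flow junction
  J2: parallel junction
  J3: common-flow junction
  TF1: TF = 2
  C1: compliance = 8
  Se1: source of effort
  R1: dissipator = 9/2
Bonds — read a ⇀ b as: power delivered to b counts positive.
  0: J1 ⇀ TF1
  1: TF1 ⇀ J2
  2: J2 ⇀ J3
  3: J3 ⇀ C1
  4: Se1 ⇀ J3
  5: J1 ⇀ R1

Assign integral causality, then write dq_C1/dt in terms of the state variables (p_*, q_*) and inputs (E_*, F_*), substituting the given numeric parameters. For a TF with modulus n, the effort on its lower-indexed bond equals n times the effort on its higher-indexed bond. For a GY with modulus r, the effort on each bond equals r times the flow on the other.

dq_C1/dt = 8*E_Se1/9 - q_C1/9

b4 stroke at J3  (source Se1 imposes e)
b3 stroke at J3  (C1: C, integral causality)
b2 stroke at J2  (only one flow-in slot at J3)
b1 stroke at TF1  (0-jn J2 has e-setter on 2)
b0 stroke at J1  (through TF1, causality passes straight; one stroke at TF1)
b5 stroke at R1  (closing 1-jn rule on J1)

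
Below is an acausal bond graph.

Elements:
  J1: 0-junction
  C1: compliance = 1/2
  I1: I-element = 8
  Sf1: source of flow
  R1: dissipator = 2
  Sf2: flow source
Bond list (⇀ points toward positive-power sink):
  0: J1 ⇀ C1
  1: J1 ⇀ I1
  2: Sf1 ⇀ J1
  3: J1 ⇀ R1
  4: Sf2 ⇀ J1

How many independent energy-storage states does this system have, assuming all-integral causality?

2  (C1, I1 all integral)

#2 stroke→Sf1  (Sf1: flow source, stroke at near end)
#4 stroke→Sf2  (Sf2 fixes flow; stroke at Sf2)
#0 stroke→J1  (prefer integral on C1)
#1 stroke→I1  (common-e at J1 fixed by 0)
#3 stroke→R1  (0-jn J1 has e-setter on 0)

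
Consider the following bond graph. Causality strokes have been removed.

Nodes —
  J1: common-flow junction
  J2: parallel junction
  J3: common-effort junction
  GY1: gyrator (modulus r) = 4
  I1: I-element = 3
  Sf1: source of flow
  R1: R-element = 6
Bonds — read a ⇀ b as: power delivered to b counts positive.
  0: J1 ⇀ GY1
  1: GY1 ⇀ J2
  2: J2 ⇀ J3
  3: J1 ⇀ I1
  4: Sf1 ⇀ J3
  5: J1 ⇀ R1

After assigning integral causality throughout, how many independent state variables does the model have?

β4 |Sf1  (Sf1 (Sf) sets flow on bond)
β2 |J3  (J3 needs exactly one e-in)
β1 |J2  (closing 0-jn rule on J2)
β0 |J1  (GY1: gyrator matches bond 1)
β3 |I1  (I1 outputs flow p/I1)
β5 |J1  (J1: bond 3 brought flow, rest push out)

1  (I1 all integral)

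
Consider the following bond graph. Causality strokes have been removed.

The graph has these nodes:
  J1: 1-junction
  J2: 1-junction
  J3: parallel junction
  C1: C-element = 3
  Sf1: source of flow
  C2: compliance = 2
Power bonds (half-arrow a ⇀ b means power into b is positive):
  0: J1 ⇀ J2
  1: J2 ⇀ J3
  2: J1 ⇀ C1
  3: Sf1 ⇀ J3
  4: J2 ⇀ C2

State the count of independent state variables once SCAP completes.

2  (C1, C2 all integral)

bond 3 stroke→Sf1  (Sf1 fixes flow; stroke at Sf1)
bond 1 stroke→J3  (J3 needs exactly one e-in)
bond 0 stroke→J2  (J2: bond 1 brought flow, rest push out)
bond 4 stroke→J2  (common-f at J2 fixed by 1)
bond 2 stroke→J1  (J1: bond 0 brought flow, rest push out)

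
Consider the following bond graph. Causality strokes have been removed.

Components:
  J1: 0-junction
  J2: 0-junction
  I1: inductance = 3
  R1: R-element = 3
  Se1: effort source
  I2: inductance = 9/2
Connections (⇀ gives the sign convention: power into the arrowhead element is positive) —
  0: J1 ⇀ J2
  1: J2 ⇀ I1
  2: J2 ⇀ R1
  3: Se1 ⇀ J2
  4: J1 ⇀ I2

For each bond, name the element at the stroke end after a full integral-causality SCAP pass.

b3 stroke→J2  (Se1: effort source, stroke at far end)
b0 stroke→J1  (J2 effort already set via bond 3)
b1 stroke→I1  (J2 effort already set via bond 3)
b2 stroke→R1  (J2 effort already set via bond 3)
b4 stroke→I2  (J1: bond 0 brought effort, rest push out)

b0 →J1
b1 →I1
b2 →R1
b3 →J2
b4 →I2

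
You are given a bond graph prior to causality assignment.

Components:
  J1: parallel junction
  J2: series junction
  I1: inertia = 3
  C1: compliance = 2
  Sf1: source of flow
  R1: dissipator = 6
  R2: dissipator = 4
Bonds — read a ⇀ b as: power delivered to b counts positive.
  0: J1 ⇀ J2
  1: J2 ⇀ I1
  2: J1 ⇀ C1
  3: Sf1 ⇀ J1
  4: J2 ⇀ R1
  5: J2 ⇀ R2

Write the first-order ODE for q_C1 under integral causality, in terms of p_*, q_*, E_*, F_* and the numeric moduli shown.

#3 →Sf1  (Sf1 (Sf) sets flow on bond)
#1 →I1  (prefer integral on I1)
#0 →J2  (common-f at J2 fixed by 1)
#4 →J2  (J2: bond 1 brought flow, rest push out)
#5 →J2  (1-jn J2 has f-setter on 1)
#2 →J1  (J1 needs exactly one e-in)

dq_C1/dt = F_Sf1 - p_I1/3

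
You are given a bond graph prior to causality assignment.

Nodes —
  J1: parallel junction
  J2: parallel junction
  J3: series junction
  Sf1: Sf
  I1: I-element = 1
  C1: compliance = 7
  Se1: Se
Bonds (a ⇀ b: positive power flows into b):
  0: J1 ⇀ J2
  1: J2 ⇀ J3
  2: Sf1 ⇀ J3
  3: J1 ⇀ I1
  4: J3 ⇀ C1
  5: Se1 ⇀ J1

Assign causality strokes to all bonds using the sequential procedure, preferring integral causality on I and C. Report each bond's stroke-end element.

β2 →Sf1  (Sf1 (Sf) sets flow on bond)
β5 →J1  (Se1 (Se) sets effort on bond)
β0 →J2  (J1 effort already set via bond 5)
β3 →I1  (J1: bond 5 brought effort, rest push out)
β1 →J3  (common-e at J2 fixed by 0)
β4 →J3  (J3 flow already set via bond 2)

β0 →J2
β1 →J3
β2 →Sf1
β3 →I1
β4 →J3
β5 →J1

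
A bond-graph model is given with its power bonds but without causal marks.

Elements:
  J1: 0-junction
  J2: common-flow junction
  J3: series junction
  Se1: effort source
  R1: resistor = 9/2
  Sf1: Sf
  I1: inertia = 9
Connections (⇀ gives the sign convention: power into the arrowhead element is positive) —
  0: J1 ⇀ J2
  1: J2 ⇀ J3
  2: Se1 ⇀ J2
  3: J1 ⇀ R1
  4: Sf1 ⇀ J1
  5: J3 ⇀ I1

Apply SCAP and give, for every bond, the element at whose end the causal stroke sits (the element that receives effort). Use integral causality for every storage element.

#0 stroke→J2
#1 stroke→J3
#2 stroke→J2
#3 stroke→J1
#4 stroke→Sf1
#5 stroke→I1

b2 →J2  (Se1 fixes effort; stroke away)
b4 →Sf1  (source Sf1 imposes f)
b5 →I1  (I1 integral (f out))
b1 →J3  (J3: bond 5 brought flow, rest push out)
b0 →J2  (J2 flow already set via bond 1)
b3 →J1  (only one effort-in slot at J1)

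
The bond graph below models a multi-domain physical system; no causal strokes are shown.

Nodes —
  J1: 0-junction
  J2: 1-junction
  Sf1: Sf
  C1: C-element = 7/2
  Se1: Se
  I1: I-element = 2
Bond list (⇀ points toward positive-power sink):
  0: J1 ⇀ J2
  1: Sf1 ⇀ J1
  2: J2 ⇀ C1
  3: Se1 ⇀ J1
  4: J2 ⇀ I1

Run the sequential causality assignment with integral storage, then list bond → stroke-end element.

β1 →Sf1  (Sf1 fixes flow; stroke at Sf1)
β3 →J1  (Se1 fixes effort; stroke away)
β0 →J2  (0-jn J1 has e-setter on 3)
β2 →J2  (C1: C, integral causality)
β4 →I1  (J2 needs exactly one f-in)

β0 →J2
β1 →Sf1
β2 →J2
β3 →J1
β4 →I1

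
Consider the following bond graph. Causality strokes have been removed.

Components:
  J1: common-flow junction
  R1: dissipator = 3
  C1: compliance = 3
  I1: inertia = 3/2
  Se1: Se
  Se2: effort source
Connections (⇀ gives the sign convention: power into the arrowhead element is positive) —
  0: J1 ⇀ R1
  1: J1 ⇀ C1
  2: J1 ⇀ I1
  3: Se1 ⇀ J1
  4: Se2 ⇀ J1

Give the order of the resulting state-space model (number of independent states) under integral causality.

b3 →J1  (Se1 fixes effort; stroke away)
b4 →J1  (source Se2 imposes e)
b1 →J1  (prefer integral on C1)
b2 →I1  (I1 outputs flow p/I1)
b0 →J1  (common-f at J1 fixed by 2)

2  (C1, I1 all integral)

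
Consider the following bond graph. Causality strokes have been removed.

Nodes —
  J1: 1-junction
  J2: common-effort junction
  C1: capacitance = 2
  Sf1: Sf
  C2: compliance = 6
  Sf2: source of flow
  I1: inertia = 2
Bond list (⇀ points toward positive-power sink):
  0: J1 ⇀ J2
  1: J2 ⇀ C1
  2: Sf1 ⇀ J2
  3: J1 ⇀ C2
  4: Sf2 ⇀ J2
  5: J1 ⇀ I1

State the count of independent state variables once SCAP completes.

bond 2 stroke at Sf1  (Sf1: flow source, stroke at near end)
bond 4 stroke at Sf2  (Sf2 fixes flow; stroke at Sf2)
bond 1 stroke at J2  (C1 integral (e out))
bond 0 stroke at J1  (J2 effort already set via bond 1)
bond 3 stroke at J1  (C2 integral (e out))
bond 5 stroke at I1  (J1: last free bond brings flow in)

3  (C1, C2, I1 all integral)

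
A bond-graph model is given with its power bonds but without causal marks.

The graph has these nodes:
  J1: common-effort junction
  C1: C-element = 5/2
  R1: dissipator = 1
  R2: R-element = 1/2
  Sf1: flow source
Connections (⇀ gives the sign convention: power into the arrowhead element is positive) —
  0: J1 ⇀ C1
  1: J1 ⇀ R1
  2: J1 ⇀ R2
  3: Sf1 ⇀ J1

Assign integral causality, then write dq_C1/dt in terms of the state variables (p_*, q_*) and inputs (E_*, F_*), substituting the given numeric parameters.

β3 |Sf1  (Sf1 fixes flow; stroke at Sf1)
β0 |J1  (C1 integral (e out))
β1 |R1  (J1 effort already set via bond 0)
β2 |R2  (J1 effort already set via bond 0)

dq_C1/dt = F_Sf1 - 6*q_C1/5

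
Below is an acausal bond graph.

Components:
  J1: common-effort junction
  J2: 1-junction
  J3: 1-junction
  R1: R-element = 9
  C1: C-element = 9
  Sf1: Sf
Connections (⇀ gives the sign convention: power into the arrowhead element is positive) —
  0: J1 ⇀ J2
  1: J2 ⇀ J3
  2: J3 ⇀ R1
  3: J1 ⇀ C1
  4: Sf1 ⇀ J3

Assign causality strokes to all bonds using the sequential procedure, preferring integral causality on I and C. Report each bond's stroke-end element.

#0 stroke at J2
#1 stroke at J3
#2 stroke at J3
#3 stroke at J1
#4 stroke at Sf1

bond 4 stroke→Sf1  (Sf1 fixes flow; stroke at Sf1)
bond 1 stroke→J3  (J3: bond 4 brought flow, rest push out)
bond 2 stroke→J3  (1-jn J3 has f-setter on 4)
bond 0 stroke→J2  (1-jn J2 has f-setter on 1)
bond 3 stroke→J1  (J1 needs exactly one e-in)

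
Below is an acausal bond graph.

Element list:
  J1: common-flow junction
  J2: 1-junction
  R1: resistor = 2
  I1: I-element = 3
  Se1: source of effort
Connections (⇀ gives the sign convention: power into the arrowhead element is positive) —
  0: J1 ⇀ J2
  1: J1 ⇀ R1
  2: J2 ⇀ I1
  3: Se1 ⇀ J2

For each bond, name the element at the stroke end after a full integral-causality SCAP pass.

#3 stroke→J2  (Se1: effort source, stroke at far end)
#2 stroke→I1  (prefer integral on I1)
#0 stroke→J2  (J2: bond 2 brought flow, rest push out)
#1 stroke→J1  (J1: bond 0 brought flow, rest push out)

β0 stroke at J2
β1 stroke at J1
β2 stroke at I1
β3 stroke at J2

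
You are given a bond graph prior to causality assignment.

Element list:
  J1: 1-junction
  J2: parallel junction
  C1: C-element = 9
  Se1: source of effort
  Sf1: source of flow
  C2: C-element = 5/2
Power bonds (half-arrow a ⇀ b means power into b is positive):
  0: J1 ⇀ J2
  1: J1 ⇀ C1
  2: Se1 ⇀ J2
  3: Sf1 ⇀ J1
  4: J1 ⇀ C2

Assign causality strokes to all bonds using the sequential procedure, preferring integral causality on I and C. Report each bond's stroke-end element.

b0 |J1
b1 |J1
b2 |J2
b3 |Sf1
b4 |J1

#2 →J2  (source Se1 imposes e)
#3 →Sf1  (Sf1 fixes flow; stroke at Sf1)
#0 →J1  (1-jn J1 has f-setter on 3)
#1 →J1  (1-jn J1 has f-setter on 3)
#4 →J1  (common-f at J1 fixed by 3)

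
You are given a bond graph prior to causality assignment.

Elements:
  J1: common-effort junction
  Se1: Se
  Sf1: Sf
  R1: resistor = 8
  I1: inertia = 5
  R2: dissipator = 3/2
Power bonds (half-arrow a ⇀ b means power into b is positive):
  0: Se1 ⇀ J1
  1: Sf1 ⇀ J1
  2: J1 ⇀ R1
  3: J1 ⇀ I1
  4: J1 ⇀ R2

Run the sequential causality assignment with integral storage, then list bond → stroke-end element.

#0 stroke→J1
#1 stroke→Sf1
#2 stroke→R1
#3 stroke→I1
#4 stroke→R2

#0 stroke→J1  (Se1: effort source, stroke at far end)
#1 stroke→Sf1  (source Sf1 imposes f)
#2 stroke→R1  (J1 effort already set via bond 0)
#3 stroke→I1  (0-jn J1 has e-setter on 0)
#4 stroke→R2  (J1 effort already set via bond 0)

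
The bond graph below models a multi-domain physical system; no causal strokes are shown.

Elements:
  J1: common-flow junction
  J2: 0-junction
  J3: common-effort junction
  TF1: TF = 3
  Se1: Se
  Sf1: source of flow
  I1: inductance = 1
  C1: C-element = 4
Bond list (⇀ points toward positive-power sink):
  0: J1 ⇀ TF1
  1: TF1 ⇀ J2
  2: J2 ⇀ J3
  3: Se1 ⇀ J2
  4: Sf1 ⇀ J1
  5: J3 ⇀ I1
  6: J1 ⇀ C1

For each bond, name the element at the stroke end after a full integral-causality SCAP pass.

bond 3 stroke at J2  (source Se1 imposes e)
bond 4 stroke at Sf1  (Sf1 (Sf) sets flow on bond)
bond 0 stroke at J1  (J1: bond 4 brought flow, rest push out)
bond 6 stroke at J1  (1-jn J1 has f-setter on 4)
bond 1 stroke at TF1  (J2: bond 3 brought effort, rest push out)
bond 2 stroke at J3  (J2 effort already set via bond 3)
bond 5 stroke at I1  (J3: bond 2 brought effort, rest push out)

b0 stroke→J1
b1 stroke→TF1
b2 stroke→J3
b3 stroke→J2
b4 stroke→Sf1
b5 stroke→I1
b6 stroke→J1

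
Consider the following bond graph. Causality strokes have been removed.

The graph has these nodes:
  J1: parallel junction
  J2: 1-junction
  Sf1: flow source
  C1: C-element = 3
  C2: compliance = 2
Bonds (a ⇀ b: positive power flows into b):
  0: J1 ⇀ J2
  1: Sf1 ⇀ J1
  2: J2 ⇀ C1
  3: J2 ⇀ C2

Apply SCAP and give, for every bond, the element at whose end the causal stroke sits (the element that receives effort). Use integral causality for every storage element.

#0 →J1
#1 →Sf1
#2 →J2
#3 →J2

b1 →Sf1  (Sf1 (Sf) sets flow on bond)
b0 →J1  (only one effort-in slot at J1)
b2 →J2  (common-f at J2 fixed by 0)
b3 →J2  (J2: bond 0 brought flow, rest push out)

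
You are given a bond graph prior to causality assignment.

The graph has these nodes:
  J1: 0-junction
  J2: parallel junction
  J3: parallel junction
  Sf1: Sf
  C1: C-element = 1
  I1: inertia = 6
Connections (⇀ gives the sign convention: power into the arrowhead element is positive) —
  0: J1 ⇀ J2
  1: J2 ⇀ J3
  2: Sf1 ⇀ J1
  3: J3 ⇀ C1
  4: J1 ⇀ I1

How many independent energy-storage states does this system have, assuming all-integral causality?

2  (C1, I1 all integral)

#2 stroke→Sf1  (source Sf1 imposes f)
#3 stroke→J3  (C1 outputs effort q/C1)
#1 stroke→J2  (J3 effort already set via bond 3)
#0 stroke→J1  (0-jn J2 has e-setter on 1)
#4 stroke→I1  (common-e at J1 fixed by 0)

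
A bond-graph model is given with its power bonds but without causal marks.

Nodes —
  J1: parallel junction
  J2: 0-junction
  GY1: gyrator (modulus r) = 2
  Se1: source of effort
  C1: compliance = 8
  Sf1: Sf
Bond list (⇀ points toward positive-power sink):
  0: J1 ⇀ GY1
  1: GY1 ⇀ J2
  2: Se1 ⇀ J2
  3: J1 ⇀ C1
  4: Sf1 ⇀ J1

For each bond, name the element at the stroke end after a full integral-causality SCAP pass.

bond 2 →J2  (Se1 fixes effort; stroke away)
bond 4 →Sf1  (Sf1 (Sf) sets flow on bond)
bond 1 →GY1  (0-jn J2 has e-setter on 2)
bond 0 →GY1  (GY GY1: same side as bond 1)
bond 3 →J1  (closing 0-jn rule on J1)

#0 stroke at GY1
#1 stroke at GY1
#2 stroke at J2
#3 stroke at J1
#4 stroke at Sf1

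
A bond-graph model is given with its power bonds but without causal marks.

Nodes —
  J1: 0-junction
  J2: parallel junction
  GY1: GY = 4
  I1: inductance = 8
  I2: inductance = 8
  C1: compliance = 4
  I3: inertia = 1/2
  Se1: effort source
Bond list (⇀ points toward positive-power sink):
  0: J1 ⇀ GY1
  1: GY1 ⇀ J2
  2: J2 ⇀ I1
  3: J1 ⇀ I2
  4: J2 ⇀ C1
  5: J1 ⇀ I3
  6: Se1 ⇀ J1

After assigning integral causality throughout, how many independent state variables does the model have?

4  (C1, I1, I2, I3 all integral)

β6 stroke at J1  (Se1 (Se) sets effort on bond)
β0 stroke at GY1  (0-jn J1 has e-setter on 6)
β3 stroke at I2  (common-e at J1 fixed by 6)
β5 stroke at I3  (J1: bond 6 brought effort, rest push out)
β1 stroke at GY1  (GY1 both-in/both-out from 0)
β2 stroke at I1  (prefer integral on I1)
β4 stroke at J2  (only one effort-in slot at J2)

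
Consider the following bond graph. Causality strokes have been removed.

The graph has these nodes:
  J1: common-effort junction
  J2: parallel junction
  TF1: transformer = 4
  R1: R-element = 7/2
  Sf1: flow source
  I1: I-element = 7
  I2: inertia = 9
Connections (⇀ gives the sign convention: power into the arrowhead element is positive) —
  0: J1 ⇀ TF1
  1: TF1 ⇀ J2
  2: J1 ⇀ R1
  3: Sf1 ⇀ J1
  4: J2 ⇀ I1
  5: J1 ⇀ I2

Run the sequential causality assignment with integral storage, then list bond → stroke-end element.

#3 stroke→Sf1  (source Sf1 imposes f)
#4 stroke→I1  (I1: I, integral causality)
#1 stroke→J2  (J2: last free bond brings effort in)
#0 stroke→TF1  (TF1 one-in-one-out from 1)
#5 stroke→I2  (I2 integral (f out))
#2 stroke→J1  (only one effort-in slot at J1)

β0 →TF1
β1 →J2
β2 →J1
β3 →Sf1
β4 →I1
β5 →I2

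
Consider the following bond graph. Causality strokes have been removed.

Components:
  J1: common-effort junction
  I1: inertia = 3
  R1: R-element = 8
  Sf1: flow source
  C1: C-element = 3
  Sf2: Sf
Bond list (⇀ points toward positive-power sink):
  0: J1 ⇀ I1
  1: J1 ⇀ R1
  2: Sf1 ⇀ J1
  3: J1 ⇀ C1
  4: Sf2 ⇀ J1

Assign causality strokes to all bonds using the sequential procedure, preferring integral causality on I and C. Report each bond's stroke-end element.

bond 2 stroke→Sf1  (source Sf1 imposes f)
bond 4 stroke→Sf2  (Sf2 fixes flow; stroke at Sf2)
bond 0 stroke→I1  (I1 integral (f out))
bond 3 stroke→J1  (prefer integral on C1)
bond 1 stroke→R1  (J1: bond 3 brought effort, rest push out)

b0 stroke→I1
b1 stroke→R1
b2 stroke→Sf1
b3 stroke→J1
b4 stroke→Sf2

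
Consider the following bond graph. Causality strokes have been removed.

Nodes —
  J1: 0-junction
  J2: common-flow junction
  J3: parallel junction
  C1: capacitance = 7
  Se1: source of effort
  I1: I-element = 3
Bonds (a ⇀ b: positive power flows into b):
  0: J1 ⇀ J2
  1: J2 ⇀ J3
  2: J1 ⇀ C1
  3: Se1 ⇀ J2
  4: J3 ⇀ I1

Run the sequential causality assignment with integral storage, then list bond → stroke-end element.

b0 →J2
b1 →J3
b2 →J1
b3 →J2
b4 →I1

#3 |J2  (Se1 fixes effort; stroke away)
#2 |J1  (prefer integral on C1)
#0 |J2  (common-e at J1 fixed by 2)
#1 |J3  (only one flow-in slot at J2)
#4 |I1  (common-e at J3 fixed by 1)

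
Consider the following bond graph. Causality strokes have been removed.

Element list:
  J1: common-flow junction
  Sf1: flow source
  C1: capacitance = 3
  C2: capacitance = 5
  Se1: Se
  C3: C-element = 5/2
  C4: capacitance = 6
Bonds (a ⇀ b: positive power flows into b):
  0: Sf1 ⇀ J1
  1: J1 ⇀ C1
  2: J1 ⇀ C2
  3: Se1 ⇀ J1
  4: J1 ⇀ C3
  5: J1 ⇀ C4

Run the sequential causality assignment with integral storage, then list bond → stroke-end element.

b0 stroke at Sf1
b1 stroke at J1
b2 stroke at J1
b3 stroke at J1
b4 stroke at J1
b5 stroke at J1

bond 0 →Sf1  (Sf1 (Sf) sets flow on bond)
bond 3 →J1  (Se1 (Se) sets effort on bond)
bond 1 →J1  (common-f at J1 fixed by 0)
bond 2 →J1  (J1: bond 0 brought flow, rest push out)
bond 4 →J1  (common-f at J1 fixed by 0)
bond 5 →J1  (common-f at J1 fixed by 0)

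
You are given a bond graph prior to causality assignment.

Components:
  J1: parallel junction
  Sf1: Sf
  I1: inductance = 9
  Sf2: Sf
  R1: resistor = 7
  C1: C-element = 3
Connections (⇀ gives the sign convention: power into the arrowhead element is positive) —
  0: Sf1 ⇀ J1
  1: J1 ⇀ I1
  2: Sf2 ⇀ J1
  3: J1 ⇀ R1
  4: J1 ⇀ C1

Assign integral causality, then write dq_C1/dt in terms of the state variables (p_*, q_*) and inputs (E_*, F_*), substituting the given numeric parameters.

dq_C1/dt = F_Sf1 + F_Sf2 - p_I1/9 - q_C1/21

b0 stroke at Sf1  (Sf1: flow source, stroke at near end)
b2 stroke at Sf2  (Sf2 fixes flow; stroke at Sf2)
b1 stroke at I1  (I1: I, integral causality)
b4 stroke at J1  (C1 outputs effort q/C1)
b3 stroke at R1  (common-e at J1 fixed by 4)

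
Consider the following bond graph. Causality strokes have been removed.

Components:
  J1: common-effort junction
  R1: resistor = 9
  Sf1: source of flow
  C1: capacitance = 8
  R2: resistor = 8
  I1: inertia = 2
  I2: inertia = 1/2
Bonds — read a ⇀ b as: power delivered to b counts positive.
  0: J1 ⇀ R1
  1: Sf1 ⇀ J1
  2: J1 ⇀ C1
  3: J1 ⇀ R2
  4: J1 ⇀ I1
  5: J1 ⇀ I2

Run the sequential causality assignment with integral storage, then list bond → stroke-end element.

b0 |R1
b1 |Sf1
b2 |J1
b3 |R2
b4 |I1
b5 |I2

bond 1 stroke at Sf1  (Sf1: flow source, stroke at near end)
bond 2 stroke at J1  (prefer integral on C1)
bond 0 stroke at R1  (J1: bond 2 brought effort, rest push out)
bond 3 stroke at R2  (0-jn J1 has e-setter on 2)
bond 4 stroke at I1  (J1: bond 2 brought effort, rest push out)
bond 5 stroke at I2  (J1: bond 2 brought effort, rest push out)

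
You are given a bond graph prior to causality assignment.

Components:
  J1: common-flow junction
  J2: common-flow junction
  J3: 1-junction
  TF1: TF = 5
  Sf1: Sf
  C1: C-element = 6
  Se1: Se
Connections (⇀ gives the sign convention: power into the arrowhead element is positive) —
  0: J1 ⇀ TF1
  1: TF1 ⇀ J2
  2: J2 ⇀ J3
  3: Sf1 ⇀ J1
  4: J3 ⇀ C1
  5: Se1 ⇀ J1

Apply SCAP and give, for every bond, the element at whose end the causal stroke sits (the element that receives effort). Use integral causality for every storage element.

#0 →J1
#1 →TF1
#2 →J2
#3 →Sf1
#4 →J3
#5 →J1

b3 stroke at Sf1  (Sf1 (Sf) sets flow on bond)
b5 stroke at J1  (Se1 (Se) sets effort on bond)
b0 stroke at J1  (1-jn J1 has f-setter on 3)
b1 stroke at TF1  (TF TF1: opposite of bond 0)
b2 stroke at J2  (common-f at J2 fixed by 1)
b4 stroke at J3  (1-jn J3 has f-setter on 2)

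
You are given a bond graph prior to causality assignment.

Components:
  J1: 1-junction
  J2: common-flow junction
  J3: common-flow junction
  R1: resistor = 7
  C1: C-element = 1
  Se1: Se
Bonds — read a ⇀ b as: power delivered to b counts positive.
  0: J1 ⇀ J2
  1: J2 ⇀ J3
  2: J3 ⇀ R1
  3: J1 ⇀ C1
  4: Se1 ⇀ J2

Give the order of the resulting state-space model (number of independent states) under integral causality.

1  (C1 all integral)

β4 |J2  (Se1 fixes effort; stroke away)
β3 |J1  (C1 outputs effort q/C1)
β0 |J2  (J1: last free bond brings flow in)
β1 |J3  (only one flow-in slot at J2)
β2 |R1  (closing 1-jn rule on J3)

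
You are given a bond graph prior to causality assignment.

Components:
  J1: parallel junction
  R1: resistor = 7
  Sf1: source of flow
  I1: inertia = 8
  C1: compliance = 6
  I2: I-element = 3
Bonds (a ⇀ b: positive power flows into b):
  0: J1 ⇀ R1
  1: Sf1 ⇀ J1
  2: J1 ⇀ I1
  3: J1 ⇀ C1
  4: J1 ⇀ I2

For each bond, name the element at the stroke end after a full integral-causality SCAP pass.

b1 stroke at Sf1  (Sf1 fixes flow; stroke at Sf1)
b2 stroke at I1  (I1 outputs flow p/I1)
b3 stroke at J1  (C1 outputs effort q/C1)
b0 stroke at R1  (common-e at J1 fixed by 3)
b4 stroke at I2  (0-jn J1 has e-setter on 3)

#0 stroke→R1
#1 stroke→Sf1
#2 stroke→I1
#3 stroke→J1
#4 stroke→I2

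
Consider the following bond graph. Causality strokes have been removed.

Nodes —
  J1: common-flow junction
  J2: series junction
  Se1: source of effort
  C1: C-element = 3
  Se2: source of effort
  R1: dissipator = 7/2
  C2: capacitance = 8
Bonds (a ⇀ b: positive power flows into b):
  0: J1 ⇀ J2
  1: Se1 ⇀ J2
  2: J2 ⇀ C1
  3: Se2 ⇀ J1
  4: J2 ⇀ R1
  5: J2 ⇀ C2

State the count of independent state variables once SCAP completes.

bond 1 |J2  (Se1: effort source, stroke at far end)
bond 3 |J1  (Se2: effort source, stroke at far end)
bond 0 |J2  (J1 needs exactly one f-in)
bond 2 |J2  (prefer integral on C1)
bond 5 |J2  (C2: C, integral causality)
bond 4 |R1  (J2 needs exactly one f-in)

2  (C1, C2 all integral)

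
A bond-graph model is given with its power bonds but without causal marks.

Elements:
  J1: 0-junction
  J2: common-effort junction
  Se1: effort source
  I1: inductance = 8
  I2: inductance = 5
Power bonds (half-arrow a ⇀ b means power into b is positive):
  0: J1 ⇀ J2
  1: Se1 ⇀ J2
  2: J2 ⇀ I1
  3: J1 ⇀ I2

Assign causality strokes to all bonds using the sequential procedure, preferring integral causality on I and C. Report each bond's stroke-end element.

#1 stroke→J2  (Se1: effort source, stroke at far end)
#0 stroke→J1  (J2 effort already set via bond 1)
#2 stroke→I1  (0-jn J2 has e-setter on 1)
#3 stroke→I2  (J1: bond 0 brought effort, rest push out)

b0 |J1
b1 |J2
b2 |I1
b3 |I2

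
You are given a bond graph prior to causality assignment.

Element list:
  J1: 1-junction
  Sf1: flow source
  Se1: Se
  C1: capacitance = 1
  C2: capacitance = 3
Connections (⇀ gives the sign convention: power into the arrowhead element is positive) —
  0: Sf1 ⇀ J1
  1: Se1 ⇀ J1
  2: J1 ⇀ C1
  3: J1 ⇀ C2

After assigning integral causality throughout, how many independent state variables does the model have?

2  (C1, C2 all integral)

bond 0 |Sf1  (Sf1 (Sf) sets flow on bond)
bond 1 |J1  (Se1: effort source, stroke at far end)
bond 2 |J1  (1-jn J1 has f-setter on 0)
bond 3 |J1  (1-jn J1 has f-setter on 0)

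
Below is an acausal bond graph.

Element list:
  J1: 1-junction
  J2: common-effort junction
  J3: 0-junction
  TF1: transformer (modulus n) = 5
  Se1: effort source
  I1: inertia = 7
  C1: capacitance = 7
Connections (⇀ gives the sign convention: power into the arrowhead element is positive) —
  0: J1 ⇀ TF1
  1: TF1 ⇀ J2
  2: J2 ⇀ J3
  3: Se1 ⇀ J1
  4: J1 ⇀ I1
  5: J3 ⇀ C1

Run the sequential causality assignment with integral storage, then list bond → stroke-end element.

β3 →J1  (Se1 fixes effort; stroke away)
β4 →I1  (I1 outputs flow p/I1)
β0 →J1  (1-jn J1 has f-setter on 4)
β1 →TF1  (TF1: transformer flips bond 0)
β2 →J2  (J2 needs exactly one e-in)
β5 →J3  (only one effort-in slot at J3)

β0 →J1
β1 →TF1
β2 →J2
β3 →J1
β4 →I1
β5 →J3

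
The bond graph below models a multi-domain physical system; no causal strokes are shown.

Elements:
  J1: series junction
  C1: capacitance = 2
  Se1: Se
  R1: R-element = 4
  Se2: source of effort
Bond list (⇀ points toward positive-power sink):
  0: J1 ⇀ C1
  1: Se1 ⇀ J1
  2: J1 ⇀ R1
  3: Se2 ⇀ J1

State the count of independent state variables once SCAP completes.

1  (C1 all integral)

β1 →J1  (Se1 fixes effort; stroke away)
β3 →J1  (Se2 fixes effort; stroke away)
β0 →J1  (C1: C, integral causality)
β2 →R1  (J1 needs exactly one f-in)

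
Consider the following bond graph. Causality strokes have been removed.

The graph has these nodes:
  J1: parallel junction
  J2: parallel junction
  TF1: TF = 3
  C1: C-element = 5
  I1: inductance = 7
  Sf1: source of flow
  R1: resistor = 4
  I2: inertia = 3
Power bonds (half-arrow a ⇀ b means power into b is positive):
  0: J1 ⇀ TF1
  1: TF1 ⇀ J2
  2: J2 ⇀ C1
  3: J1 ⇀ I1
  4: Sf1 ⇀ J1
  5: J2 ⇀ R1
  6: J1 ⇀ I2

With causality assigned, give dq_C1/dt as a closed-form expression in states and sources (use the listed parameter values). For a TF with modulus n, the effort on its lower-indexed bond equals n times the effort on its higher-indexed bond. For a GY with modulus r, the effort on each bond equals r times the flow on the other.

bond 4 →Sf1  (Sf1 fixes flow; stroke at Sf1)
bond 2 →J2  (C1 outputs effort q/C1)
bond 1 →TF1  (common-e at J2 fixed by 2)
bond 5 →R1  (J2: bond 2 brought effort, rest push out)
bond 0 →J1  (TF1 one-in-one-out from 1)
bond 3 →I1  (J1: bond 0 brought effort, rest push out)
bond 6 →I2  (common-e at J1 fixed by 0)

dq_C1/dt = 3*F_Sf1 - 3*p_I1/7 - p_I2 - q_C1/20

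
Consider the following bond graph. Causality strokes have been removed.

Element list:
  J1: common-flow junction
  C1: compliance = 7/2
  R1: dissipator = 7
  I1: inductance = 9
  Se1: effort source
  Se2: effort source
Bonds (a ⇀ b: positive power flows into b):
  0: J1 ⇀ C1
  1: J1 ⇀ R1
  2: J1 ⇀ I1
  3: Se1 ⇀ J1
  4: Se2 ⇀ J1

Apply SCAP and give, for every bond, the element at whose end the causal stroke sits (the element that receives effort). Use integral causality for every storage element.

β0 stroke→J1
β1 stroke→J1
β2 stroke→I1
β3 stroke→J1
β4 stroke→J1

#3 →J1  (Se1: effort source, stroke at far end)
#4 →J1  (source Se2 imposes e)
#0 →J1  (C1 outputs effort q/C1)
#2 →I1  (I1: I, integral causality)
#1 →J1  (J1 flow already set via bond 2)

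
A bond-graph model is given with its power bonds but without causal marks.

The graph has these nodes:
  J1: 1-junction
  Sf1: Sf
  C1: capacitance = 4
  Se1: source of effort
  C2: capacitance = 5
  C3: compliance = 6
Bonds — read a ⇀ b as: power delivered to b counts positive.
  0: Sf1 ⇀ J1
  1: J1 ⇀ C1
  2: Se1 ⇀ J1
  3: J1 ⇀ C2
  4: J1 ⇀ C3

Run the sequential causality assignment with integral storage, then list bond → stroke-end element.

b0 stroke→Sf1
b1 stroke→J1
b2 stroke→J1
b3 stroke→J1
b4 stroke→J1

β0 |Sf1  (Sf1 fixes flow; stroke at Sf1)
β2 |J1  (Se1 (Se) sets effort on bond)
β1 |J1  (J1 flow already set via bond 0)
β3 |J1  (J1: bond 0 brought flow, rest push out)
β4 |J1  (1-jn J1 has f-setter on 0)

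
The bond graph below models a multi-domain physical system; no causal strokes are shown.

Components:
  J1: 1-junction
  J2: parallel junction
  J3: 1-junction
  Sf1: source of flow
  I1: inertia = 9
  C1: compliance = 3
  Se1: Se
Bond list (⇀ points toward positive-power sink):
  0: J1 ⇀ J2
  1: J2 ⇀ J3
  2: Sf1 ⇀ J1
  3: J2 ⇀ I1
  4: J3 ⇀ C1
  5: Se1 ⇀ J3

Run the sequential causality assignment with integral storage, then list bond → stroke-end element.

#2 stroke→Sf1  (source Sf1 imposes f)
#5 stroke→J3  (Se1: effort source, stroke at far end)
#0 stroke→J1  (common-f at J1 fixed by 2)
#3 stroke→I1  (I1 outputs flow p/I1)
#1 stroke→J2  (J2: last free bond brings effort in)
#4 stroke→J3  (1-jn J3 has f-setter on 1)

β0 stroke→J1
β1 stroke→J2
β2 stroke→Sf1
β3 stroke→I1
β4 stroke→J3
β5 stroke→J3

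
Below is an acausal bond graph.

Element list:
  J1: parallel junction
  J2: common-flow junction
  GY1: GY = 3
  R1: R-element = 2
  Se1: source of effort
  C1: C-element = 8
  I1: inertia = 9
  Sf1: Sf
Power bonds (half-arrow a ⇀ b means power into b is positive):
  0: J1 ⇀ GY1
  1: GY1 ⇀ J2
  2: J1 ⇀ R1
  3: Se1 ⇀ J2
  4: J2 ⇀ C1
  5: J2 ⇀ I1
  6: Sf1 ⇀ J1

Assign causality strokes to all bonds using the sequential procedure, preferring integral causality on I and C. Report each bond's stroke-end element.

#3 |J2  (source Se1 imposes e)
#6 |Sf1  (Sf1: flow source, stroke at near end)
#4 |J2  (prefer integral on C1)
#5 |I1  (prefer integral on I1)
#1 |J2  (common-f at J2 fixed by 5)
#0 |J1  (GY GY1: same side as bond 1)
#2 |R1  (J1 effort already set via bond 0)

β0 →J1
β1 →J2
β2 →R1
β3 →J2
β4 →J2
β5 →I1
β6 →Sf1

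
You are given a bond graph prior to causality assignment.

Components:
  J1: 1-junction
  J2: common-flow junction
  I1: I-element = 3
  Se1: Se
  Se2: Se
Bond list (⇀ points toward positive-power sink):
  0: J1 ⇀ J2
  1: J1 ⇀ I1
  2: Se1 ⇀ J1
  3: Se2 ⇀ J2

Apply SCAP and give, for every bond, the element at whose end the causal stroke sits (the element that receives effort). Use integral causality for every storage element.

β0 |J1
β1 |I1
β2 |J1
β3 |J2

#2 →J1  (Se1 (Se) sets effort on bond)
#3 →J2  (Se2: effort source, stroke at far end)
#0 →J1  (only one flow-in slot at J2)
#1 →I1  (J1 needs exactly one f-in)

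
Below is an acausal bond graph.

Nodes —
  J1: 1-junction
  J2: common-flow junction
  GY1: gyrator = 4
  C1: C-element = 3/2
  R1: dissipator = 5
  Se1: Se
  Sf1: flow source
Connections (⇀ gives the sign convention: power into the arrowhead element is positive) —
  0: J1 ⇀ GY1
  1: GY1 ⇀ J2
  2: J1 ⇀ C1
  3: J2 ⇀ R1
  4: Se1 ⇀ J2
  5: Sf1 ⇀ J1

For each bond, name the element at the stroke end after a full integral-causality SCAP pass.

β0 →J1
β1 →J2
β2 →J1
β3 →R1
β4 →J2
β5 →Sf1

β4 |J2  (source Se1 imposes e)
β5 |Sf1  (Sf1 fixes flow; stroke at Sf1)
β0 |J1  (common-f at J1 fixed by 5)
β2 |J1  (common-f at J1 fixed by 5)
β1 |J2  (GY GY1: same side as bond 0)
β3 |R1  (closing 1-jn rule on J2)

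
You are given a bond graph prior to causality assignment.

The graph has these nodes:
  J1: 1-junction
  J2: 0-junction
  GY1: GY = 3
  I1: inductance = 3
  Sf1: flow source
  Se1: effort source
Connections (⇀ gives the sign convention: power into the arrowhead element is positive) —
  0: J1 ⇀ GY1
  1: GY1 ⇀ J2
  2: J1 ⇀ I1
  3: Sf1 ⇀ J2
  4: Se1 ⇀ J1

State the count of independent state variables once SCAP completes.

β3 stroke→Sf1  (Sf1 fixes flow; stroke at Sf1)
β4 stroke→J1  (source Se1 imposes e)
β1 stroke→J2  (J2: last free bond brings effort in)
β0 stroke→J1  (GY1: gyrator matches bond 1)
β2 stroke→I1  (J1: last free bond brings flow in)

1  (I1 all integral)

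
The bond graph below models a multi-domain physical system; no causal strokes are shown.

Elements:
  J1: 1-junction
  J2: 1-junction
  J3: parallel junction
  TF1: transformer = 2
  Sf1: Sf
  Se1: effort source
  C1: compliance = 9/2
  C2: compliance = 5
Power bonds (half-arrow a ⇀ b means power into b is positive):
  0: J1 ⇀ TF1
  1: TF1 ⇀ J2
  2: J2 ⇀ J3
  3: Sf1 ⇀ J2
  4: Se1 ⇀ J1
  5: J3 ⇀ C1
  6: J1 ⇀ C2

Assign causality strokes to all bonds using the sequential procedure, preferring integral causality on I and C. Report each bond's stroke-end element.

bond 3 stroke→Sf1  (Sf1: flow source, stroke at near end)
bond 4 stroke→J1  (Se1 fixes effort; stroke away)
bond 1 stroke→J2  (1-jn J2 has f-setter on 3)
bond 2 stroke→J2  (J2 flow already set via bond 3)
bond 5 stroke→J3  (J3: last free bond brings effort in)
bond 0 stroke→TF1  (through TF1, causality passes straight; one stroke at TF1)
bond 6 stroke→J1  (1-jn J1 has f-setter on 0)

β0 stroke at TF1
β1 stroke at J2
β2 stroke at J2
β3 stroke at Sf1
β4 stroke at J1
β5 stroke at J3
β6 stroke at J1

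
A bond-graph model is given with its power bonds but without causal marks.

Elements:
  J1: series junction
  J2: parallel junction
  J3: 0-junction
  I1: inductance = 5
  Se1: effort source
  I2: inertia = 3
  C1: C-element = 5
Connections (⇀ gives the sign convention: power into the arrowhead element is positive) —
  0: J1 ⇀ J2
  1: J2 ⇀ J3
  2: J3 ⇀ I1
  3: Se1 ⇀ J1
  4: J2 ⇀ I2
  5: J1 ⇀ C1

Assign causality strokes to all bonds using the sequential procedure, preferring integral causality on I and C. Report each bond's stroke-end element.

b3 stroke→J1  (Se1 fixes effort; stroke away)
b2 stroke→I1  (prefer integral on I1)
b1 stroke→J3  (J3 needs exactly one e-in)
b4 stroke→I2  (I2 outputs flow p/I2)
b0 stroke→J2  (J2: last free bond brings effort in)
b5 stroke→J1  (1-jn J1 has f-setter on 0)

bond 0 stroke at J2
bond 1 stroke at J3
bond 2 stroke at I1
bond 3 stroke at J1
bond 4 stroke at I2
bond 5 stroke at J1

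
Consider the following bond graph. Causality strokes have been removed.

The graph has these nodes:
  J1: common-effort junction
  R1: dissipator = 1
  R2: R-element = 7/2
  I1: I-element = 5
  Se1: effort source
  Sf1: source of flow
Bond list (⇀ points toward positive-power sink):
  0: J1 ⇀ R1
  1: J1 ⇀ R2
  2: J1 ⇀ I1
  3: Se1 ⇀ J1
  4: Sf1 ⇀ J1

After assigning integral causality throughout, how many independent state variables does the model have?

b3 |J1  (source Se1 imposes e)
b4 |Sf1  (Sf1 fixes flow; stroke at Sf1)
b0 |R1  (J1 effort already set via bond 3)
b1 |R2  (J1: bond 3 brought effort, rest push out)
b2 |I1  (common-e at J1 fixed by 3)

1  (I1 all integral)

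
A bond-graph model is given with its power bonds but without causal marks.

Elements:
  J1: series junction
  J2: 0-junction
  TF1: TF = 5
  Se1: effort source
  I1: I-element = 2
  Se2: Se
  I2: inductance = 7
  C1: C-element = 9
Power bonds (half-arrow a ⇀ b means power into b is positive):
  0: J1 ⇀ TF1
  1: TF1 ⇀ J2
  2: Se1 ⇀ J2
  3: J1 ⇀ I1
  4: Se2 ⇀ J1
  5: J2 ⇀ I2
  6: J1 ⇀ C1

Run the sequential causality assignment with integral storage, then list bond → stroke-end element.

#0 |J1
#1 |TF1
#2 |J2
#3 |I1
#4 |J1
#5 |I2
#6 |J1

#2 stroke→J2  (Se1 fixes effort; stroke away)
#4 stroke→J1  (source Se2 imposes e)
#1 stroke→TF1  (J2 effort already set via bond 2)
#5 stroke→I2  (J2 effort already set via bond 2)
#0 stroke→J1  (through TF1, causality passes straight; one stroke at TF1)
#3 stroke→I1  (I1: I, integral causality)
#6 stroke→J1  (J1: bond 3 brought flow, rest push out)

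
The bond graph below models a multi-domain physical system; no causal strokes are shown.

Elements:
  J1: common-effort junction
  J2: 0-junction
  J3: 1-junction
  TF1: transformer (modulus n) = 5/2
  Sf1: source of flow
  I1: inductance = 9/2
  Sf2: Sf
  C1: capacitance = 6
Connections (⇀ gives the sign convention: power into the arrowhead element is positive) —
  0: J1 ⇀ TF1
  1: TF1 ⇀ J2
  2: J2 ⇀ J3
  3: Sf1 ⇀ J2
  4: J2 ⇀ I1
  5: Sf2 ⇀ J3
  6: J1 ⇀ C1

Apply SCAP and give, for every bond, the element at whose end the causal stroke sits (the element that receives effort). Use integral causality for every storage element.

β0 stroke→TF1
β1 stroke→J2
β2 stroke→J3
β3 stroke→Sf1
β4 stroke→I1
β5 stroke→Sf2
β6 stroke→J1

β3 stroke→Sf1  (Sf1 fixes flow; stroke at Sf1)
β5 stroke→Sf2  (source Sf2 imposes f)
β2 stroke→J3  (J3: bond 5 brought flow, rest push out)
β4 stroke→I1  (I1: I, integral causality)
β1 stroke→J2  (only one effort-in slot at J2)
β0 stroke→TF1  (TF1: transformer flips bond 1)
β6 stroke→J1  (J1: last free bond brings effort in)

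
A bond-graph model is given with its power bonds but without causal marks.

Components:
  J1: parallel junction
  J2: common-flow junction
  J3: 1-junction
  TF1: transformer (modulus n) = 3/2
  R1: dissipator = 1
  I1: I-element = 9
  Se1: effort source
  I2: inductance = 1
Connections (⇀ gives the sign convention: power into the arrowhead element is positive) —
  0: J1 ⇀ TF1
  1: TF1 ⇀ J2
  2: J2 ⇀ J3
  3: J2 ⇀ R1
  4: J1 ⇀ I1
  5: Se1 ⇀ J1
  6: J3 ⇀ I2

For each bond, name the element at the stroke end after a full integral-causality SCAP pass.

b5 stroke at J1  (Se1: effort source, stroke at far end)
b0 stroke at TF1  (J1: bond 5 brought effort, rest push out)
b4 stroke at I1  (common-e at J1 fixed by 5)
b1 stroke at J2  (TF1: transformer flips bond 0)
b6 stroke at I2  (I2 outputs flow p/I2)
b2 stroke at J3  (common-f at J3 fixed by 6)
b3 stroke at J2  (1-jn J2 has f-setter on 2)

bond 0 →TF1
bond 1 →J2
bond 2 →J3
bond 3 →J2
bond 4 →I1
bond 5 →J1
bond 6 →I2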